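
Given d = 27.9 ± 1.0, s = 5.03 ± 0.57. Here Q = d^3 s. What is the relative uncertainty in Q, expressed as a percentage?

15.6%

Relative error in a monomial: (δQ/Q)² = Σ (nᵢ · δxᵢ/xᵢ)².
  (3·δd/d)² = (3×0.0358)² = 0.0116;  (1·δs/s)² = (1×0.113)² = 0.0128
δQ/Q = √(0.0244) = 0.156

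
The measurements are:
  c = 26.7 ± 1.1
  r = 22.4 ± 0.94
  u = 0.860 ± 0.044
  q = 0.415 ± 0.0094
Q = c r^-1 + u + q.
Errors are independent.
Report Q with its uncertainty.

2.47 ± 0.0833

Let p = c·r^-1 = 1.19. δp/p = √((1·δc/c)² + (-1·δr/r)²) = √(0.00170 + 0.00176) = 0.0588, so δp = 0.0701.
Q = p + u + q: δQ = √(δp² + δu² + δq²) = √(0.00491 + 0.00194 + 8.84e-05) = 0.0833
Q = 2.47.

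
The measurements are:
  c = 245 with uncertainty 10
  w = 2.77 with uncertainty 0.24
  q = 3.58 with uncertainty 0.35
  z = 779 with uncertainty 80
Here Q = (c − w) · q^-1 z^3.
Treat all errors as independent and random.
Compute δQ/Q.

Let u = c − w = 242. δu = √(δc² + δw²) = √(100 + 0.0576) = 10.0, so δu/u = 0.0413.
Q is then a monomial in u, q, z:
δQ/Q = √((δu/u)² + (-1·δq/q)² + (3·δz/z)²) = √(0.00171 + 0.00956 + 0.0949) = 0.326

0.326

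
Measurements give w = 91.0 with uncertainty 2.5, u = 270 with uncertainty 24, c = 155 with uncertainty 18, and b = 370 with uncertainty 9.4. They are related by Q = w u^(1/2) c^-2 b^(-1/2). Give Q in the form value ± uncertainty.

For a monomial Q ∝ w, u^(1/2), c^-2, b^(-1/2), fractional errors add in quadrature:
  (1·δw/w)² = (1×0.0275)² = 0.000755;  (½·δu/u)² = (0.5×0.0889)² = 0.00198;  (-2·δc/c)² = (-2×0.116)² = 0.0539;  (−½·δb/b)² = (-0.5×0.0254)² = 0.000161
δQ/Q = √(0.0568) = 0.238
Q = 0.00324, so δQ = 0.238 × 0.00324 = 0.000771.

0.00324 ± 0.000771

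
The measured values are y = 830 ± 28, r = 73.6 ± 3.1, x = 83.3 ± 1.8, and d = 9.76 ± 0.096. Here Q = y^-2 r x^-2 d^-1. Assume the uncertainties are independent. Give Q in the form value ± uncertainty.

(1.58 ± 0.144) × 10^-9

Q is a product of powers, so relative uncertainties combine in quadrature:
  (-2·δy/y)² = (-2×0.0337)² = 0.00455;  (1·δr/r)² = (1×0.0421)² = 0.00177;  (-2·δx/x)² = (-2×0.0216)² = 0.00187;  (-1·δd/d)² = (-1×0.00984)² = 9.67e-05
δQ/Q = √(0.00829) = 0.0911
Q = 1.58e-09, so δQ = 0.0911 × 1.58e-09 = 1.44e-10.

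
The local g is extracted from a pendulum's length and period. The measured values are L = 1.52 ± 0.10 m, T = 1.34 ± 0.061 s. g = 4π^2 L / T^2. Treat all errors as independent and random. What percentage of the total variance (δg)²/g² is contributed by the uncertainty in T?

65.7%

(δg/g)² = (1·δL/L)² + (-2·δT/T)²
  L term: (1×0.0658)² = 0.00433
  T term: (-2×0.0455)² = 0.00829
Total = 0.0126. Share from T = 0.00829/0.0126 = 0.657.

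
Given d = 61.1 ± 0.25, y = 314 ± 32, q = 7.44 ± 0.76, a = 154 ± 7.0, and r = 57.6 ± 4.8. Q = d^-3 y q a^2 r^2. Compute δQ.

For a monomial Q ∝ d^-3, y, q, a^2, r^2, fractional errors add in quadrature:
  (-3·δd/d)² = (-3×0.00409)² = 0.000151;  (1·δy/y)² = (1×0.102)² = 0.0104;  (1·δq/q)² = (1×0.102)² = 0.0104;  (2·δa/a)² = (2×0.0455)² = 0.00826;  (2·δr/r)² = (2×0.0833)² = 0.0278
δQ/Q = √(0.0570) = 0.239
Q = 8.06e+05, so δQ = 0.239 × 8.06e+05 = 1.92e+05.

1.92e+05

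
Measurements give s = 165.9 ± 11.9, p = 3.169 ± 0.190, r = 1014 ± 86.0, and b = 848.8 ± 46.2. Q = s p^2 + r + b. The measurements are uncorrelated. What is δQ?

Let w = s·p^2 = 1666. δw/w = √((1·δs/s)² + (2·δp/p)²) = √(0.00515 + 0.0144) = 0.140, so δw = 233.
Q = w + r + b: δQ = √(δw² + δr² + δb²) = √(54200 + 7400 + 2130) = 252

252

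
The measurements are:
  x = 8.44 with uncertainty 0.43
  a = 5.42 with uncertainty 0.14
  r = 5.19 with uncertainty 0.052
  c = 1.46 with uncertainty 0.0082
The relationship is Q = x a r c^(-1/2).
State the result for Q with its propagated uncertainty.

196 ± 11.4

Each factor contributes (exponent × relative error)² to (δQ/Q)²:
  (1·δx/x)² = (1×0.0509)² = 0.00260;  (1·δa/a)² = (1×0.0258)² = 0.000667;  (1·δr/r)² = (1×0.0100)² = 0.000100;  (−½·δc/c)² = (-0.5×0.00562)² = 7.89e-06
δQ/Q = √(0.00337) = 0.0581
Q = 196, so δQ = 0.0581 × 196 = 11.4.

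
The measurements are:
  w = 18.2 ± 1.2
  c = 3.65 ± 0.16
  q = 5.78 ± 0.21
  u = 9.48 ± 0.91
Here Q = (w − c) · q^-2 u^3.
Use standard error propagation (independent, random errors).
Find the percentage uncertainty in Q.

30.8%

Let h = w − c = 14.5. δh = √(δw² + δc²) = √(1.44 + 0.0256) = 1.21, so δh/h = 0.0832.
Q is then a monomial in h, q, u:
δQ/Q = √((δh/h)² + (-2·δq/q)² + (3·δu/u)²) = √(0.00692 + 0.00528 + 0.0829) = 0.308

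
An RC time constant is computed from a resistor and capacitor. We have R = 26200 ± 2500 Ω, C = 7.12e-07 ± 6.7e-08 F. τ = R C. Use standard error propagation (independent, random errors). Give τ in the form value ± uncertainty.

Products/powers → add relative errors in quadrature, weighted by exponent:
  (1·δR/R)² = (1×0.0954)² = 0.00910;  (1·δC/C)² = (1×0.0941)² = 0.00886
δτ/τ = √(0.0180) = 0.134
τ = 0.0187 s, so δτ = 0.134 × 0.0187 = 0.00250 s.

0.0187 ± 0.00250 s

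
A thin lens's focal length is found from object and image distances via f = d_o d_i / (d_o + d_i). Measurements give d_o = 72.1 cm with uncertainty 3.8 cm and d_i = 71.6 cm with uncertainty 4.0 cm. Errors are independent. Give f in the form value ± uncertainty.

∂f/∂d_o = (d_i/(d_o+d_i))² = 0.248;  ∂f/∂d_i = (d_o/(d_o+d_i))² = 0.252
δf = √((∂f/∂d_o · δd_o)² + (∂f/∂d_i · δd_i)²) = √(0.890 + 1.01) = 1.38 cm
f = 35.9 cm.

35.9 ± 1.38 cm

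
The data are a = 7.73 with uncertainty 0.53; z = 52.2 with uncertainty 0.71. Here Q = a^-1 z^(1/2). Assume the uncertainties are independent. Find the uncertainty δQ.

Products/powers → add relative errors in quadrature, weighted by exponent:
  (-1·δa/a)² = (-1×0.0686)² = 0.00470;  (½·δz/z)² = (0.5×0.0136)² = 4.63e-05
δQ/Q = √(0.00475) = 0.0689
Q = 0.935, so δQ = 0.0689 × 0.935 = 0.0644.

0.0644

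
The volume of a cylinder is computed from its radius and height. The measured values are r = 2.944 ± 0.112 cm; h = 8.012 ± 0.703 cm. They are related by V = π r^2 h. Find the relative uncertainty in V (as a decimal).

0.116

Each factor contributes (exponent × relative error)² to (δV/V)²:
  (2·δr/r)² = (2×0.0380)² = 0.00579;  (1·δh/h)² = (1×0.0877)² = 0.00770
δV/V = √(0.0135) = 0.116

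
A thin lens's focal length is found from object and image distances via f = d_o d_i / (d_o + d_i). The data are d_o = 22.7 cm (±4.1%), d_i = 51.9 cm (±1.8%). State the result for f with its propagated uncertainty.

∂f/∂d_o = (d_i/(d_o+d_i))² = 0.484;  ∂f/∂d_i = (d_o/(d_o+d_i))² = 0.0926
δf = √((∂f/∂d_o · δd_o)² + (∂f/∂d_i · δd_i)²) = √(0.203 + 0.00748) = 0.459 cm
f = 15.8 cm.

15.8 ± 0.459 cm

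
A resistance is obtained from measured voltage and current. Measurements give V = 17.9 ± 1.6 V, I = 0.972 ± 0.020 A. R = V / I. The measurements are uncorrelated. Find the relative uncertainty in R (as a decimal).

Products/powers → add relative errors in quadrature, weighted by exponent:
  (1·δV/V)² = (1×0.0894)² = 0.00799;  (-1·δI/I)² = (-1×0.0206)² = 0.000423
δR/R = √(0.00841) = 0.0917

0.0917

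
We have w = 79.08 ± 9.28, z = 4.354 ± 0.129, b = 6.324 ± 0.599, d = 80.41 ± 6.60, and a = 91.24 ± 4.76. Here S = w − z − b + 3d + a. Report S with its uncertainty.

400.9 ± 22.4

Absolute uncertainties add in quadrature for a linear combination:
  (δw)² = 86.1;  (δz)² = 0.0166;  (δb)² = 0.359;  (3·δd)² = 392;  (δa)² = 22.7
δS = √(501) = 22.4
S = 400.9.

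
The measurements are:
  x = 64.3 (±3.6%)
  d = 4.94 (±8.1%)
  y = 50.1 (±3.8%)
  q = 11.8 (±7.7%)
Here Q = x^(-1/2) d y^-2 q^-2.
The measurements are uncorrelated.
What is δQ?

Products/powers → add relative errors in quadrature, weighted by exponent:
  (−½·δx/x)² = (-0.5×0.0360)² = 0.000324;  (1·δd/d)² = (1×0.0810)² = 0.00656;  (-2·δy/y)² = (-2×0.0380)² = 0.00578;  (-2·δq/q)² = (-2×0.0770)² = 0.0237
δQ/Q = √(0.0364) = 0.191
Q = 1.76e-06, so δQ = 0.191 × 1.76e-06 = 3.36e-07.

3.36e-07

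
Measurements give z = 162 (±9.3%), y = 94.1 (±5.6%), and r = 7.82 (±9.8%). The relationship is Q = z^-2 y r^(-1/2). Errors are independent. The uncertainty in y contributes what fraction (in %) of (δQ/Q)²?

(δQ/Q)² = (-2·δz/z)² + (1·δy/y)² + (−½·δr/r)²
  z term: (-2×0.0930)² = 0.0346
  y term: (1×0.0560)² = 0.00314
  r term: (-0.5×0.0980)² = 0.00240
Total = 0.0401. Share from y = 0.00314/0.0401 = 0.0781.

7.81%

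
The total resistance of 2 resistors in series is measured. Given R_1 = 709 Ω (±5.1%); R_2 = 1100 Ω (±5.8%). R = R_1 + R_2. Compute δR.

73.3 Ω

R is a linear combination, so absolute uncertainties add in quadrature:
  (δR_1)² = 1310;  (δR_2)² = 4070
δR = √(5380) = 73.3 Ω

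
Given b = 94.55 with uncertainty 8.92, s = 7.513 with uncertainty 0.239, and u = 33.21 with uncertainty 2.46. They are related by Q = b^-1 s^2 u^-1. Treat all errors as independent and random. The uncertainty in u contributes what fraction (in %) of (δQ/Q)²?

(δQ/Q)² = (-1·δb/b)² + (2·δs/s)² + (-1·δu/u)²
  b term: (-1×0.0943)² = 0.00890
  s term: (2×0.0318)² = 0.00405
  u term: (-1×0.0741)² = 0.00549
Total = 0.0184. Share from u = 0.00549/0.0184 = 0.298.

29.8%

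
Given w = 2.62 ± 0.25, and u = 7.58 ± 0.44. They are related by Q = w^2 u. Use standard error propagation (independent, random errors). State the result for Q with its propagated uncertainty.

52.0 ± 10.4

For a monomial Q ∝ w^2, u, fractional errors add in quadrature:
  (2·δw/w)² = (2×0.0954)² = 0.0364;  (1·δu/u)² = (1×0.0580)² = 0.00337
δQ/Q = √(0.0398) = 0.199
Q = 52.0, so δQ = 0.199 × 52.0 = 10.4.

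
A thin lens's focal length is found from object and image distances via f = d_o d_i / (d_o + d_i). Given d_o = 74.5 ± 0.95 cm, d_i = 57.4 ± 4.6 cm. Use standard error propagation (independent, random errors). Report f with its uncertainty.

32.4 ± 1.48 cm

∂f/∂d_o = (d_i/(d_o+d_i))² = 0.189;  ∂f/∂d_i = (d_o/(d_o+d_i))² = 0.319
δf = √((∂f/∂d_o · δd_o)² + (∂f/∂d_i · δd_i)²) = √(0.0324 + 2.15) = 1.48 cm
f = 32.4 cm.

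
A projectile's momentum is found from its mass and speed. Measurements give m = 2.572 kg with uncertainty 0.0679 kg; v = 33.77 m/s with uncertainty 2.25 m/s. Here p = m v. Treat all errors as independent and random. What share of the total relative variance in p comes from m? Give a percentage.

13.6%

(δp/p)² = (1·δm/m)² + (1·δv/v)²
  m term: (1×0.0264)² = 0.000697
  v term: (1×0.0666)² = 0.00444
Total = 0.00514. Share from m = 0.000697/0.00514 = 0.136.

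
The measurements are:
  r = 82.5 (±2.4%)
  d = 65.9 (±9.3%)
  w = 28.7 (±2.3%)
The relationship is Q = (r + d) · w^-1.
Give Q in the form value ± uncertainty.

5.17 ± 0.254

Let u = r + d = 148. δu = √(δr² + δd²) = √(3.92 + 37.6) = 6.44, so δu/u = 0.0434.
Q is then a monomial in u, w:
δQ/Q = √((δu/u)² + (-1·δw/w)²) = √(0.00188 + 0.000529) = 0.0491
Q = 5.17, so δQ = 0.0491 × 5.17 = 0.254.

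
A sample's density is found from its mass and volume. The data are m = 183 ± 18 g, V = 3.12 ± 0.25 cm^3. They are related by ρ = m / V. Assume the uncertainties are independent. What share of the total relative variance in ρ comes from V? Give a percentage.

39.9%

(δρ/ρ)² = (1·δm/m)² + (-1·δV/V)²
  m term: (1×0.0984)² = 0.00967
  V term: (-1×0.0801)² = 0.00642
Total = 0.0161. Share from V = 0.00642/0.0161 = 0.399.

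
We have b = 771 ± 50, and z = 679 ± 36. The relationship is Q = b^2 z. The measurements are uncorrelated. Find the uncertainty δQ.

5.66e+07

Q is a product of powers, so relative uncertainties combine in quadrature:
  (2·δb/b)² = (2×0.0649)² = 0.0168;  (1·δz/z)² = (1×0.0530)² = 0.00281
δQ/Q = √(0.0196) = 0.140
Q = 4.04e+08, so δQ = 0.140 × 4.04e+08 = 5.66e+07.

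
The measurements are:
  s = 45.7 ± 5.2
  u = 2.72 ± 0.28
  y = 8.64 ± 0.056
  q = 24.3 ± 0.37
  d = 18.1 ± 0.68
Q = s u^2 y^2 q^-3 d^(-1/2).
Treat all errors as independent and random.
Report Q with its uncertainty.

Q is a product of powers, so relative uncertainties combine in quadrature:
  (1·δs/s)² = (1×0.114)² = 0.0129;  (2·δu/u)² = (2×0.103)² = 0.0424;  (2·δy/y)² = (2×0.00648)² = 0.000168;  (-3·δq/q)² = (-3×0.0152)² = 0.00209;  (−½·δd/d)² = (-0.5×0.0376)² = 0.000353
δQ/Q = √(0.0579) = 0.241
Q = 0.413, so δQ = 0.241 × 0.413 = 0.0995.

0.413 ± 0.0995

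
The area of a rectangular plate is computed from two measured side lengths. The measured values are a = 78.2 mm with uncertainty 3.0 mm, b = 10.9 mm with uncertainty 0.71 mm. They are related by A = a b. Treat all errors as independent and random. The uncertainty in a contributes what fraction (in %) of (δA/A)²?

(δA/A)² = (1·δa/a)² + (1·δb/b)²
  a term: (1×0.0384)² = 0.00147
  b term: (1×0.0651)² = 0.00424
Total = 0.00571. Share from a = 0.00147/0.00571 = 0.258.

25.8%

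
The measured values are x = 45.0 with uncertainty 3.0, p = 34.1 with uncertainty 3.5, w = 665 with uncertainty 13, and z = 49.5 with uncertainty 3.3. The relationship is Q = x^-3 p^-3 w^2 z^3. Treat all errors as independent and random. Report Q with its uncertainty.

Each factor contributes (exponent × relative error)² to (δQ/Q)²:
  (-3·δx/x)² = (-3×0.0667)² = 0.0400;  (-3·δp/p)² = (-3×0.103)² = 0.0948;  (2·δw/w)² = (2×0.0195)² = 0.00153;  (3·δz/z)² = (3×0.0667)² = 0.0400
δQ/Q = √(0.176) = 0.420
Q = 14.8, so δQ = 0.420 × 14.8 = 6.23.

14.8 ± 6.23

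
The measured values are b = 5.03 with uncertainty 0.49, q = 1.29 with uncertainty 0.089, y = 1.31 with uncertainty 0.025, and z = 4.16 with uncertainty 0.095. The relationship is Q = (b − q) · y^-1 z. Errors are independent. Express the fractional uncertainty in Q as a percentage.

Let u = b − q = 3.74. δu = √(δb² + δq²) = √(0.240 + 0.00792) = 0.498, so δu/u = 0.133.
Q is then a monomial in u, y, z:
δQ/Q = √((δu/u)² + (-1·δy/y)² + (1·δz/z)²) = √(0.0177 + 0.000364 + 0.000522) = 0.136

13.6%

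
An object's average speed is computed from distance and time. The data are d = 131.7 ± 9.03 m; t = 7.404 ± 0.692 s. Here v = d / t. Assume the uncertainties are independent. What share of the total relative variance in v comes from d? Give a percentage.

35.0%

(δv/v)² = (1·δd/d)² + (-1·δt/t)²
  d term: (1×0.0686)² = 0.00470
  t term: (-1×0.0935)² = 0.00874
Total = 0.0134. Share from d = 0.00470/0.0134 = 0.350.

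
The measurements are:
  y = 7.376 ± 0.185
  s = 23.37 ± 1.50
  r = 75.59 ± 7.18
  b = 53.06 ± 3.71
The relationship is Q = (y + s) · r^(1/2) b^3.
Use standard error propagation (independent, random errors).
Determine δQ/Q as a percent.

22.1%

Let u = y + s = 30.75. δu = √(δy² + δs²) = √(0.0342 + 2.25) = 1.51, so δu/u = 0.0492.
Q is then a monomial in u, r, b:
δQ/Q = √((δu/u)² + (½·δr/r)² + (3·δb/b)²) = √(0.00242 + 0.00226 + 0.0440) = 0.221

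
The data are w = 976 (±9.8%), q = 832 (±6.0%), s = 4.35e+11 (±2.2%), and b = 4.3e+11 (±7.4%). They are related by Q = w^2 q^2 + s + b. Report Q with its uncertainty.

(1.52 ± 0.155) × 10^12

Let p = w^2·q^2 = 6.59e+11. δp/p = √((2·δw/w)² + (2·δq/q)²) = √(0.0384 + 0.0144) = 0.230, so δp = 1.52e+11.
Q = p + s + b: δQ = √(δp² + δs² + δb²) = √(2.3e+22 + 9.16e+19 + 1.01e+21) = 1.55e+11
Q = 1.52e+12.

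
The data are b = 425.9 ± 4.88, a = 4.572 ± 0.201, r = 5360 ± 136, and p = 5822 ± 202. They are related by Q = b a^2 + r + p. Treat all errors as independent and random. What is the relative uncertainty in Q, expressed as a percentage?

Let w = b·a^2 = 8903. δw/w = √((1·δb/b)² + (2·δa/a)²) = √(0.000131 + 0.00773) = 0.0887, so δw = 789.
Q = w + r + p: δQ = √(δw² + δr² + δp²) = √(6.23e+05 + 18500 + 40800) = 826
Q = 20080, so δQ/Q = 826/20080 = 0.0411.

4.11%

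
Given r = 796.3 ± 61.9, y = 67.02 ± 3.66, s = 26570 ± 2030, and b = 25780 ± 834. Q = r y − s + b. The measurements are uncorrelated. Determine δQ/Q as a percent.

Let p = r·y = 53370. δp/p = √((1·δr/r)² + (1·δy/y)²) = √(0.00604 + 0.00298) = 0.0950, so δp = 5070.
Q = p − s + b: δQ = √(δp² + δs² + δb²) = √(2.57e+07 + 4.12e+06 + 6.96e+05) = 5520
Q = 52580, so δQ/Q = 5520/52580 = 0.105.

10.5%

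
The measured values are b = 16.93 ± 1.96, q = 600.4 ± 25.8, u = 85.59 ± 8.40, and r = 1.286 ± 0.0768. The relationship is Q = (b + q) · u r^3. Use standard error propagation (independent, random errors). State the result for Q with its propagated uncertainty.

112400 ± 23400

Let w = b + q = 617.3. δw = √(δb² + δq²) = √(3.84 + 666) = 25.9, so δw/w = 0.0419.
Q is then a monomial in w, u, r:
δQ/Q = √((δw/w)² + (1·δu/u)² + (3·δr/r)²) = √(0.00176 + 0.00963 + 0.0321) = 0.209
Q = 112400, so δQ = 0.209 × 112400 = 23400.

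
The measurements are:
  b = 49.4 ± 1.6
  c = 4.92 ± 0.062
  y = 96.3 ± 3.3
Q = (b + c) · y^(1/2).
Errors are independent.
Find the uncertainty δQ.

Let u = b + c = 54.3. δu = √(δb² + δc²) = √(2.56 + 0.00384) = 1.60, so δu/u = 0.0295.
Q is then a monomial in u, y:
δQ/Q = √((δu/u)² + (½·δy/y)²) = √(0.000869 + 0.000294) = 0.0341
Q = 533, so δQ = 0.0341 × 533 = 18.2.

18.2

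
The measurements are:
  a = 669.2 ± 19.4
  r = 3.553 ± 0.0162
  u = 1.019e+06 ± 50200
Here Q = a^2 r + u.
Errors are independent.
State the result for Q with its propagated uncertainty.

Let p = a^2·r = 1.591e+06. δp/p = √((2·δa/a)² + (1·δr/r)²) = √(0.00336 + 2.08e-05) = 0.0582, so δp = 92500.
Q = p + u: δQ = √(δp² + δu²) = √(8.56e+09 + 2.52e+09) = 1.05e+05
Q = 2.61e+06.

(2.610 ± 0.105) × 10^6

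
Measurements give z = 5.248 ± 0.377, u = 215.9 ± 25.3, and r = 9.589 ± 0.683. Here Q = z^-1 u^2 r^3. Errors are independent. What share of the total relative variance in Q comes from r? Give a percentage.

43.2%

(δQ/Q)² = (-1·δz/z)² + (2·δu/u)² + (3·δr/r)²
  z term: (-1×0.0718)² = 0.00516
  u term: (2×0.117)² = 0.0549
  r term: (3×0.0712)² = 0.0457
Total = 0.106. Share from r = 0.0457/0.106 = 0.432.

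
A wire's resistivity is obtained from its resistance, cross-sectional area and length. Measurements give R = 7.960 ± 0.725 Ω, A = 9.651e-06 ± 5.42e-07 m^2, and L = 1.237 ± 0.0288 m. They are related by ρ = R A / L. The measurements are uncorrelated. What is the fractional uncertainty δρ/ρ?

0.110

For a monomial ρ ∝ R, A, L^-1, fractional errors add in quadrature:
  (1·δR/R)² = (1×0.0911)² = 0.00830;  (1·δA/A)² = (1×0.0562)² = 0.00315;  (-1·δL/L)² = (-1×0.0233)² = 0.000542
δρ/ρ = √(0.0120) = 0.110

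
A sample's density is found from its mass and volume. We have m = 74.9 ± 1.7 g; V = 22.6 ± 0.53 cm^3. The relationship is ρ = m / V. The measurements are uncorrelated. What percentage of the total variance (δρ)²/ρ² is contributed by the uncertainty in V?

51.6%

(δρ/ρ)² = (1·δm/m)² + (-1·δV/V)²
  m term: (1×0.0227)² = 0.000515
  V term: (-1×0.0235)² = 0.000550
Total = 0.00107. Share from V = 0.000550/0.00107 = 0.516.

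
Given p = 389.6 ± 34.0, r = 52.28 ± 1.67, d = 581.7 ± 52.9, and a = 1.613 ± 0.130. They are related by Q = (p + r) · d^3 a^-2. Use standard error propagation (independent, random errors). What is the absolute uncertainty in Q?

Let u = p + r = 441.9. δu = √(δp² + δr²) = √(1160 + 2.79) = 34.0, so δu/u = 0.0770.
Q is then a monomial in u, d, a:
δQ/Q = √((δu/u)² + (3·δd/d)² + (-2·δa/a)²) = √(0.00593 + 0.0744 + 0.0260) = 0.326
Q = 3.343e+10, so δQ = 0.326 × 3.343e+10 = 1.09e+10.

1.09e+10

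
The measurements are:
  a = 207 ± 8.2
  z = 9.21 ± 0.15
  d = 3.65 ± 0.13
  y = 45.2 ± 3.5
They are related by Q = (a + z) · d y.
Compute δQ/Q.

Let u = a + z = 216. δu = √(δa² + δz²) = √(67.2 + 0.0225) = 8.20, so δu/u = 0.0379.
Q is then a monomial in u, d, y:
δQ/Q = √((δu/u)² + (1·δd/d)² + (1·δy/y)²) = √(0.00144 + 0.00127 + 0.00600) = 0.0933

0.0933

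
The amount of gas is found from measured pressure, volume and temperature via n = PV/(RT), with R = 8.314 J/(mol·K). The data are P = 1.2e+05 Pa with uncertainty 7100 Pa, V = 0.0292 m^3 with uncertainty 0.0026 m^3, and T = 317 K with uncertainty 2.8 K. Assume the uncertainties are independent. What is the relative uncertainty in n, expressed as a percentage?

Each factor contributes (exponent × relative error)² to (δn/n)²:
  (1·δP/P)² = (1×0.0592)² = 0.00350;  (1·δV/V)² = (1×0.0890)² = 0.00793;  (-1·δT/T)² = (-1×0.00883)² = 7.8e-05
δn/n = √(0.0115) = 0.107

10.7%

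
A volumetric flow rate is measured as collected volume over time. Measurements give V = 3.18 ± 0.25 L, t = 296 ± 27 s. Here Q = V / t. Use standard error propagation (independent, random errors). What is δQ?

0.00129 L/s

Each factor contributes (exponent × relative error)² to (δQ/Q)²:
  (1·δV/V)² = (1×0.0786)² = 0.00618;  (-1·δt/t)² = (-1×0.0912)² = 0.00832
δQ/Q = √(0.0145) = 0.120
Q = 0.0107 L/s, so δQ = 0.120 × 0.0107 = 0.00129 L/s.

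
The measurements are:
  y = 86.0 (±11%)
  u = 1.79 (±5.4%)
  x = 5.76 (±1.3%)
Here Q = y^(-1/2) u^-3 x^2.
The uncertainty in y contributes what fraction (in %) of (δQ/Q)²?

10.1%

(δQ/Q)² = (−½·δy/y)² + (-3·δu/u)² + (2·δx/x)²
  y term: (-0.5×0.110)² = 0.00303
  u term: (-3×0.0540)² = 0.0262
  x term: (2×0.0130)² = 0.000676
Total = 0.0299. Share from y = 0.00303/0.0299 = 0.101.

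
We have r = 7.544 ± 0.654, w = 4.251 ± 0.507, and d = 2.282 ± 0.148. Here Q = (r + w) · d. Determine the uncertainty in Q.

2.57

Let u = r + w = 11.79. δu = √(δr² + δw²) = √(0.428 + 0.257) = 0.828, so δu/u = 0.0702.
Q is then a monomial in u, d:
δQ/Q = √((δu/u)² + (1·δd/d)²) = √(0.00492 + 0.00421) = 0.0955
Q = 26.92, so δQ = 0.0955 × 26.92 = 2.57.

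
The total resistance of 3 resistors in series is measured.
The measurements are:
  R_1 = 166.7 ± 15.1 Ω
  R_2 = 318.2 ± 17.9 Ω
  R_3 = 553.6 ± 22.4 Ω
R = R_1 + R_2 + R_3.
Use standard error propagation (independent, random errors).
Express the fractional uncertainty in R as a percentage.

For a sum/difference, combine absolute errors in quadrature:
  (δR_1)² = 228;  (δR_2)² = 320;  (δR_3)² = 502
δR = √(1050) = 32.4 Ω
R = 1038 Ω, so δR/R = 32.4/1038 = 0.0312.

3.12%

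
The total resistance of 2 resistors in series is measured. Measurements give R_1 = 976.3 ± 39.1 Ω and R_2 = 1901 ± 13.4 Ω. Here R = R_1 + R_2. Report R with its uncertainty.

2877 ± 41.3 Ω

R is a linear combination, so absolute uncertainties add in quadrature:
  (δR_1)² = 1530;  (δR_2)² = 180
δR = √(1710) = 41.3 Ω
R = 2877 Ω.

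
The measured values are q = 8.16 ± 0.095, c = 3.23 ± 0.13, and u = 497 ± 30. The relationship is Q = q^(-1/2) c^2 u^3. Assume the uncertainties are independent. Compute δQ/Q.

Since Q is a product/quotient, work with relative uncertainties:
  (−½·δq/q)² = (-0.5×0.0116)² = 3.39e-05;  (2·δc/c)² = (2×0.0402)² = 0.00648;  (3·δu/u)² = (3×0.0604)² = 0.0328
δQ/Q = √(0.0393) = 0.198

0.198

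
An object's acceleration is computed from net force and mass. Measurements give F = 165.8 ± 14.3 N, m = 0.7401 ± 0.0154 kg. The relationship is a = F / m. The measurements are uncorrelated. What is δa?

19.9 m/s^2

a is a product of powers, so relative uncertainties combine in quadrature:
  (1·δF/F)² = (1×0.0862)² = 0.00744;  (-1·δm/m)² = (-1×0.0208)² = 0.000433
δa/a = √(0.00787) = 0.0887
a = 224.0 m/s^2, so δa = 0.0887 × 224.0 = 19.9 m/s^2.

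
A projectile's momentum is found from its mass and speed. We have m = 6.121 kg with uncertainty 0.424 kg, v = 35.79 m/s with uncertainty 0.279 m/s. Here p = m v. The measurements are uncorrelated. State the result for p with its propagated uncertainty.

219.1 ± 15.3 kg·m/s

Products/powers → add relative errors in quadrature, weighted by exponent:
  (1·δm/m)² = (1×0.0693)² = 0.00480;  (1·δv/v)² = (1×0.00780)² = 6.08e-05
δp/p = √(0.00486) = 0.0697
p = 219.1 kg·m/s, so δp = 0.0697 × 219.1 = 15.3 kg·m/s.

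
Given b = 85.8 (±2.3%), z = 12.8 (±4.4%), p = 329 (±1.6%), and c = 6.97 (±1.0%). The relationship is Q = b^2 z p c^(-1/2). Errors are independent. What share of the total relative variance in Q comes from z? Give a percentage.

(δQ/Q)² = (2·δb/b)² + (1·δz/z)² + (1·δp/p)² + (−½·δc/c)²
  b term: (2×0.0230)² = 0.00212
  z term: (1×0.0440)² = 0.00194
  p term: (1×0.0160)² = 0.000256
  c term: (-0.5×0.0100)² = 2.5e-05
Total = 0.00433. Share from z = 0.00194/0.00433 = 0.447.

44.7%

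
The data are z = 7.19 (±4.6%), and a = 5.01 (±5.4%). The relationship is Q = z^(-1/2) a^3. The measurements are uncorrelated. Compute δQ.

7.67

Q is a product of powers, so relative uncertainties combine in quadrature:
  (−½·δz/z)² = (-0.5×0.0460)² = 0.000529;  (3·δa/a)² = (3×0.0540)² = 0.0262
δQ/Q = √(0.0268) = 0.164
Q = 46.9, so δQ = 0.164 × 46.9 = 7.67.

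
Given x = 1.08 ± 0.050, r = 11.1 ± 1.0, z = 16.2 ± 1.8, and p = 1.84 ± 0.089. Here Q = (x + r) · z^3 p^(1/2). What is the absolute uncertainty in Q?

Let u = x + r = 12.2. δu = √(δx² + δr²) = √(0.00250 + 1.00) = 1.00, so δu/u = 0.0822.
Q is then a monomial in u, z, p:
δQ/Q = √((δu/u)² + (3·δz/z)² + (½·δp/p)²) = √(0.00676 + 0.111 + 0.000585) = 0.344
Q = 70200, so δQ = 0.344 × 70200 = 24200.

24200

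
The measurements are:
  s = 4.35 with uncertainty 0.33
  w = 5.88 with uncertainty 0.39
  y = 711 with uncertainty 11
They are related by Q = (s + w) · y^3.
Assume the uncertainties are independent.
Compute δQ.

Let u = s + w = 10.2. δu = √(δs² + δw²) = √(0.109 + 0.152) = 0.511, so δu/u = 0.0499.
Q is then a monomial in u, y:
δQ/Q = √((δu/u)² + (3·δy/y)²) = √(0.00249 + 0.00215) = 0.0682
Q = 3.68e+09, so δQ = 0.0682 × 3.68e+09 = 2.51e+08.

2.51e+08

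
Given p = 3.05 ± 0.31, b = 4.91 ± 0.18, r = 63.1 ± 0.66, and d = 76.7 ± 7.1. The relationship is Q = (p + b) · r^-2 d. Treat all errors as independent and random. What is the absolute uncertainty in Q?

0.0161

Let u = p + b = 7.96. δu = √(δp² + δb²) = √(0.0961 + 0.0324) = 0.358, so δu/u = 0.0450.
Q is then a monomial in u, r, d:
δQ/Q = √((δu/u)² + (-2·δr/r)² + (1·δd/d)²) = √(0.00203 + 0.000438 + 0.00857) = 0.105
Q = 0.153, so δQ = 0.105 × 0.153 = 0.0161.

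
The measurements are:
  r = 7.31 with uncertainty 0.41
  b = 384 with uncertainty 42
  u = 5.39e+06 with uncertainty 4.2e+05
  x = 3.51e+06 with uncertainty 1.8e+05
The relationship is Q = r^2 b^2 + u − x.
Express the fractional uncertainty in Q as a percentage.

20.4%

Let p = r^2·b^2 = 7.88e+06. δp/p = √((2·δr/r)² + (2·δb/b)²) = √(0.0126 + 0.0479) = 0.246, so δp = 1.94e+06.
Q = p + u − x: δQ = √(δp² + δu² + δx²) = √(3.75e+12 + 1.76e+11 + 3.24e+10) = 1.99e+06
Q = 9.76e+06, so δQ/Q = 1.99e+06/9.76e+06 = 0.204.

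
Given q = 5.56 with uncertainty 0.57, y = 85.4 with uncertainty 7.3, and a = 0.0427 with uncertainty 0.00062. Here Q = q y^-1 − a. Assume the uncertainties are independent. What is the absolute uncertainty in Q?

0.00871

Let p = q·y^-1 = 0.0651. δp/p = √((1·δq/q)² + (-1·δy/y)²) = √(0.0105 + 0.00731) = 0.133, so δp = 0.00869.
Q = p − a: δQ = √(δp² + δa²) = √(7.55e-05 + 3.84e-07) = 0.00871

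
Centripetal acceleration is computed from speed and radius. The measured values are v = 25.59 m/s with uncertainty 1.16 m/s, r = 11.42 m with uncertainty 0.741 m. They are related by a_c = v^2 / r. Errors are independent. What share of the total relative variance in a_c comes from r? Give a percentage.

33.9%

(δa_c/a_c)² = (2·δv/v)² + (-1·δr/r)²
  v term: (2×0.0453)² = 0.00822
  r term: (-1×0.0649)² = 0.00421
Total = 0.0124. Share from r = 0.00421/0.0124 = 0.339.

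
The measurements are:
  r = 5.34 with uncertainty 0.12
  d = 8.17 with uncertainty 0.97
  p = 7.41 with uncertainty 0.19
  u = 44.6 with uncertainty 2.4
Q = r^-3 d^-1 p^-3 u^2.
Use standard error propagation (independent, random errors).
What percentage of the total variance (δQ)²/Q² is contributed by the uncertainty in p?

16.4%

(δQ/Q)² = (-3·δr/r)² + (-1·δd/d)² + (-3·δp/p)² + (2·δu/u)²
  r term: (-3×0.0225)² = 0.00454
  d term: (-1×0.119)² = 0.0141
  p term: (-3×0.0256)² = 0.00592
  u term: (2×0.0538)² = 0.0116
Total = 0.0361. Share from p = 0.00592/0.0361 = 0.164.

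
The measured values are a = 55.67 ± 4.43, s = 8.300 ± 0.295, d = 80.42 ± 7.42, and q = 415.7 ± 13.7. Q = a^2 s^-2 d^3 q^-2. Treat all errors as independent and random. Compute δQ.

Since Q is a product/quotient, work with relative uncertainties:
  (2·δa/a)² = (2×0.0796)² = 0.0253;  (-2·δs/s)² = (-2×0.0355)² = 0.00505;  (3·δd/d)² = (3×0.0923)² = 0.0766;  (-2·δq/q)² = (-2×0.0330)² = 0.00434
δQ/Q = √(0.111) = 0.334
Q = 135.4, so δQ = 0.334 × 135.4 = 45.2.

45.2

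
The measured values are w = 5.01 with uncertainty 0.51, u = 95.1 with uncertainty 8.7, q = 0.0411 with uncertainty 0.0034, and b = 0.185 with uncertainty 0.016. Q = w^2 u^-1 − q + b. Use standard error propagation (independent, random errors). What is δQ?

0.0611

Let p = w^2·u^-1 = 0.264. δp/p = √((2·δw/w)² + (-1·δu/u)²) = √(0.0415 + 0.00837) = 0.223, so δp = 0.0589.
Q = p − q + b: δQ = √(δp² + δq² + δb²) = √(0.00347 + 1.16e-05 + 0.000256) = 0.0611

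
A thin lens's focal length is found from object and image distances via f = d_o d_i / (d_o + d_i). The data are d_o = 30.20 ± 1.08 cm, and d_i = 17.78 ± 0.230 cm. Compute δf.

∂f/∂d_o = (d_i/(d_o+d_i))² = 0.137;  ∂f/∂d_i = (d_o/(d_o+d_i))² = 0.396
δf = √((∂f/∂d_o · δd_o)² + (∂f/∂d_i · δd_i)²) = √(0.0220 + 0.00830) = 0.174 cm

0.174 cm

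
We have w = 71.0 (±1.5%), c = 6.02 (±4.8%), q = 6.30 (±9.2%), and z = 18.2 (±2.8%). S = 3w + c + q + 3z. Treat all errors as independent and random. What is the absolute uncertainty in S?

S is a linear combination, so absolute uncertainties add in quadrature:
  (3·δw)² = 10.2;  (δc)² = 0.0835;  (δq)² = 0.336;  (3·δz)² = 2.34
δS = √(13.0) = 3.60

3.60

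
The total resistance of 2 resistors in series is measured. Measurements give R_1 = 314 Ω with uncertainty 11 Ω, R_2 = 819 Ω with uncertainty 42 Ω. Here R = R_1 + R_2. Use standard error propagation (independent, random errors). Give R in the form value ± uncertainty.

Sums and differences: (δR)² = Σ (cᵢ δxᵢ)².
  (δR_1)² = 121;  (δR_2)² = 1760
δR = √(1880) = 43.4 Ω
R = 1130 Ω.

1130 ± 43.4 Ω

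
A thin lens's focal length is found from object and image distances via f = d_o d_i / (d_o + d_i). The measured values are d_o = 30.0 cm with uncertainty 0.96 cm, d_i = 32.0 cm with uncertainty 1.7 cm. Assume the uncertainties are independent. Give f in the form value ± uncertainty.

15.5 ± 0.473 cm

∂f/∂d_o = (d_i/(d_o+d_i))² = 0.266;  ∂f/∂d_i = (d_o/(d_o+d_i))² = 0.234
δf = √((∂f/∂d_o · δd_o)² + (∂f/∂d_i · δd_i)²) = √(0.0654 + 0.158) = 0.473 cm
f = 15.5 cm.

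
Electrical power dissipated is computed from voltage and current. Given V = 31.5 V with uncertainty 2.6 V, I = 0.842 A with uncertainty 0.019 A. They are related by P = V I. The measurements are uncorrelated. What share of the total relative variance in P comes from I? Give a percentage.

6.95%

(δP/P)² = (1·δV/V)² + (1·δI/I)²
  V term: (1×0.0825)² = 0.00681
  I term: (1×0.0226)² = 0.000509
Total = 0.00732. Share from I = 0.000509/0.00732 = 0.0695.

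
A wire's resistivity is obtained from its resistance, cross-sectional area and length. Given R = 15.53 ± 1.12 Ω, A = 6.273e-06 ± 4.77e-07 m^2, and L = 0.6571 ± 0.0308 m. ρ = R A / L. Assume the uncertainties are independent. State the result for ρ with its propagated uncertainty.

For a monomial ρ ∝ R, A, L^-1, fractional errors add in quadrature:
  (1·δR/R)² = (1×0.0721)² = 0.00520;  (1·δA/A)² = (1×0.0760)² = 0.00578;  (-1·δL/L)² = (-1×0.0469)² = 0.00220
δρ/ρ = √(0.0132) = 0.115
ρ = 0.0001483 Ω·m, so δρ = 0.115 × 0.0001483 = 1.7e-05 Ω·m.

(1.483 ± 0.170) × 10^-4 Ω·m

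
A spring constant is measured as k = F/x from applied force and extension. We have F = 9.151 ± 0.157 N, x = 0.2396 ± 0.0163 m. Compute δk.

2.68 N/m

Products/powers → add relative errors in quadrature, weighted by exponent:
  (1·δF/F)² = (1×0.0172)² = 0.000294;  (-1·δx/x)² = (-1×0.0680)² = 0.00463
δk/k = √(0.00492) = 0.0702
k = 38.19 N/m, so δk = 0.0702 × 38.19 = 2.68 N/m.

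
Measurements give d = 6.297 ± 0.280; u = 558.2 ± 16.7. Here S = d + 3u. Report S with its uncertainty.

Each term contributes (cᵢ δxᵢ)² to (δS)²:
  (δd)² = 0.0784;  (3·δu)² = 2510
δS = √(2510) = 50.1
S = 1681.

1681 ± 50.1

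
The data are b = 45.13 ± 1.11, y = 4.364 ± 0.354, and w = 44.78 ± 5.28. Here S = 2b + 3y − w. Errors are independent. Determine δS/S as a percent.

For a sum/difference, combine absolute errors in quadrature:
  (2·δb)² = 4.93;  (3·δy)² = 1.13;  (δw)² = 27.9
δS = √(33.9) = 5.83
S = 58.57, so δS/S = 5.83/58.57 = 0.0995.

9.95%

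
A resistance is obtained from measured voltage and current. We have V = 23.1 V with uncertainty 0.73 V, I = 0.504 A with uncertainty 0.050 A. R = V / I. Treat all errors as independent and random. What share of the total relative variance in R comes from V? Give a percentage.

(δR/R)² = (1·δV/V)² + (-1·δI/I)²
  V term: (1×0.0316)² = 0.000999
  I term: (-1×0.0992)² = 0.00984
Total = 0.0108. Share from V = 0.000999/0.0108 = 0.0921.

9.21%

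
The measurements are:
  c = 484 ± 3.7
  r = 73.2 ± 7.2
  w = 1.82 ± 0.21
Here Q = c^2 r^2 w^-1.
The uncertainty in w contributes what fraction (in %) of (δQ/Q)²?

(δQ/Q)² = (2·δc/c)² + (2·δr/r)² + (-1·δw/w)²
  c term: (2×0.00764)² = 0.000234
  r term: (2×0.0984)² = 0.0387
  w term: (-1×0.115)² = 0.0133
Total = 0.0522. Share from w = 0.0133/0.0522 = 0.255.

25.5%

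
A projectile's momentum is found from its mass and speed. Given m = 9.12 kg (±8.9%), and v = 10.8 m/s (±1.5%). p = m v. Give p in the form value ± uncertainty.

98.5 ± 8.89 kg·m/s

Relative error in a monomial: (δp/p)² = Σ (nᵢ · δxᵢ/xᵢ)².
  (1·δm/m)² = (1×0.0890)² = 0.00792;  (1·δv/v)² = (1×0.0150)² = 0.000225
δp/p = √(0.00815) = 0.0903
p = 98.5 kg·m/s, so δp = 0.0903 × 98.5 = 8.89 kg·m/s.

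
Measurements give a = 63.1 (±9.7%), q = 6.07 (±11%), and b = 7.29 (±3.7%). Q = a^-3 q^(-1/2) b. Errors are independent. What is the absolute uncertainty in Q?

3.51e-06

For a monomial Q ∝ a^-3, q^(-1/2), b, fractional errors add in quadrature:
  (-3·δa/a)² = (-3×0.0970)² = 0.0847;  (−½·δq/q)² = (-0.5×0.110)² = 0.00302;  (1·δb/b)² = (1×0.0370)² = 0.00137
δQ/Q = √(0.0891) = 0.298
Q = 1.18e-05, so δQ = 0.298 × 1.18e-05 = 3.51e-06.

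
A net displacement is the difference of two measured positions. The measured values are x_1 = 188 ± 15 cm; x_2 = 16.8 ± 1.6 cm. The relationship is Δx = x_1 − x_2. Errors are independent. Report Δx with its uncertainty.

171 ± 15.1 cm

For a sum/difference, combine absolute errors in quadrature:
  (δx_1)² = 225;  (δx_2)² = 2.56
δΔx = √(228) = 15.1 cm
Δx = 171 cm.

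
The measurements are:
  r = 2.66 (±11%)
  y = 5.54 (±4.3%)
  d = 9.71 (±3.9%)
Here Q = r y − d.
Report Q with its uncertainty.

5.03 ± 1.78

Let p = r·y = 14.7. δp/p = √((1·δr/r)² + (1·δy/y)²) = √(0.0121 + 0.00185) = 0.118, so δp = 1.74.
Q = p − d: δQ = √(δp² + δd²) = √(3.03 + 0.143) = 1.78
Q = 5.03.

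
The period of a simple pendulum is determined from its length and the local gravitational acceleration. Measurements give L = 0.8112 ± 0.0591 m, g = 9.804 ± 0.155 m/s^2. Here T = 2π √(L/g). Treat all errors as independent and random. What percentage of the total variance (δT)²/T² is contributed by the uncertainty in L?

95.5%

(δT/T)² = (½·δL/L)² + (−½·δg/g)²
  L term: (0.5×0.0729)² = 0.00133
  g term: (-0.5×0.0158)² = 6.25e-05
Total = 0.00139. Share from L = 0.00133/0.00139 = 0.955.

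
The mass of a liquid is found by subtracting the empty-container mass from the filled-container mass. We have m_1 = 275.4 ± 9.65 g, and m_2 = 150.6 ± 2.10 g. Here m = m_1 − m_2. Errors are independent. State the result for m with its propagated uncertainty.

124.8 ± 9.88 g

Sums and differences: (δm)² = Σ (cᵢ δxᵢ)².
  (δm_1)² = 93.1;  (δm_2)² = 4.41
δm = √(97.5) = 9.88 g
m = 124.8 g.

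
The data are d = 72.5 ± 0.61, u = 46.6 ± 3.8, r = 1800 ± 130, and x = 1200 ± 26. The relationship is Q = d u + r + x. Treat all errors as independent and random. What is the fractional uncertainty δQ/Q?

0.0481

Let p = d·u = 3380. δp/p = √((1·δd/d)² + (1·δu/u)²) = √(7.08e-05 + 0.00665) = 0.0820, so δp = 277.
Q = p + r + x: δQ = √(δp² + δr² + δx²) = √(76700 + 16900 + 676) = 307
Q = 6380, so δQ/Q = 307/6380 = 0.0481.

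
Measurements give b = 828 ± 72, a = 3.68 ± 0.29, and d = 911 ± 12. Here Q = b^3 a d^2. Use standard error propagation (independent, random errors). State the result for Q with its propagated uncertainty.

(1.73 ± 0.475) × 10^15

Since Q is a product/quotient, work with relative uncertainties:
  (3·δb/b)² = (3×0.0870)² = 0.0681;  (1·δa/a)² = (1×0.0788)² = 0.00621;  (2·δd/d)² = (2×0.0132)² = 0.000694
δQ/Q = √(0.0750) = 0.274
Q = 1.73e+15, so δQ = 0.274 × 1.73e+15 = 4.75e+14.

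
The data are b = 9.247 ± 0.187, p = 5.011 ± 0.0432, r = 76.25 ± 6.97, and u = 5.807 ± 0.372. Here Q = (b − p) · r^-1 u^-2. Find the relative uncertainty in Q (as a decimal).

Let w = b − p = 4.236. δw = √(δb² + δp²) = √(0.0350 + 0.00187) = 0.192, so δw/w = 0.0453.
Q is then a monomial in w, r, u:
δQ/Q = √((δw/w)² + (-1·δr/r)² + (-2·δu/u)²) = √(0.00205 + 0.00836 + 0.0164) = 0.164

0.164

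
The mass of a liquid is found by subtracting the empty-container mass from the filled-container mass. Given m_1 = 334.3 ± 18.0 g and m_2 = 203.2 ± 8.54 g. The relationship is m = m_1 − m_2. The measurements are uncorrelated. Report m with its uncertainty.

131.1 ± 19.9 g

For a sum/difference, combine absolute errors in quadrature:
  (δm_1)² = 324;  (δm_2)² = 72.9
δm = √(397) = 19.9 g
m = 131.1 g.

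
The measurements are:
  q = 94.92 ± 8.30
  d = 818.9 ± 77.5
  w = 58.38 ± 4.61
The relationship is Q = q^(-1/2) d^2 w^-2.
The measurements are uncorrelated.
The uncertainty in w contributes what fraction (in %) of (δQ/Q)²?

(δQ/Q)² = (−½·δq/q)² + (2·δd/d)² + (-2·δw/w)²
  q term: (-0.5×0.0874)² = 0.00191
  d term: (2×0.0946)² = 0.0358
  w term: (-2×0.0790)² = 0.0249
Total = 0.0627. Share from w = 0.0249/0.0627 = 0.398.

39.8%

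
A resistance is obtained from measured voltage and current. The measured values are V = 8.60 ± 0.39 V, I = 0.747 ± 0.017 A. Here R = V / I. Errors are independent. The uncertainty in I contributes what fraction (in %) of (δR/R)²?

(δR/R)² = (1·δV/V)² + (-1·δI/I)²
  V term: (1×0.0453)² = 0.00206
  I term: (-1×0.0228)² = 0.000518
Total = 0.00257. Share from I = 0.000518/0.00257 = 0.201.

20.1%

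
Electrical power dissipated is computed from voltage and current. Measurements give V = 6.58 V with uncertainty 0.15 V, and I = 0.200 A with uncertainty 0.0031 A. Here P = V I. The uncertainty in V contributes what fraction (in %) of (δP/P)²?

(δP/P)² = (1·δV/V)² + (1·δI/I)²
  V term: (1×0.0228)² = 0.000520
  I term: (1×0.0155)² = 0.000240
Total = 0.000760. Share from V = 0.000520/0.000760 = 0.684.

68.4%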